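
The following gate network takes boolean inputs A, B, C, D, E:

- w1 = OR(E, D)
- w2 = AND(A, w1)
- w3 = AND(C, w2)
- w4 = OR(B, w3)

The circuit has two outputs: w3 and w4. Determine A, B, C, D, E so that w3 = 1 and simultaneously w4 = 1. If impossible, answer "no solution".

A=1, B=1, C=1, D=1, E=1

Check with A=1, B=1, C=1, D=1, E=1:
w1 = OR(E, D) = OR(1, 1) = 1
w2 = AND(A, w1) = AND(1, 1) = 1
w3 = AND(C, w2) = AND(1, 1) = 1
w4 = OR(B, w3) = OR(1, 1) = 1
So w3 = 1 and w4 = 1.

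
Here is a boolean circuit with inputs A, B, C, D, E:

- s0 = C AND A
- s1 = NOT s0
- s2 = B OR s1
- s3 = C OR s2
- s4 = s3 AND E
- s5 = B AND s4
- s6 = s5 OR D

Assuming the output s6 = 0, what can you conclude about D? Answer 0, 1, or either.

0

s6 = s5 OR D must be 0, so both s5 = 0 and D = 0.
s5 = B AND s4 must be 0, so at least one of B, s4 is 0.
Every assignment with s6 = 0 has D = 0; there are 12 such assignment(s).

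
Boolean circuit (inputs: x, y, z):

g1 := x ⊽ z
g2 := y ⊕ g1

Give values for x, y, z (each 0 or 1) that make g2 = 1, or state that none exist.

x=1, y=1, z=1

Check with x=1, y=1, z=1:
g1 = x ⊽ z = 1 ⊽ 1 = 0
g2 = y ⊕ g1 = 1 ⊕ 0 = 1
So g2 = 1 as required.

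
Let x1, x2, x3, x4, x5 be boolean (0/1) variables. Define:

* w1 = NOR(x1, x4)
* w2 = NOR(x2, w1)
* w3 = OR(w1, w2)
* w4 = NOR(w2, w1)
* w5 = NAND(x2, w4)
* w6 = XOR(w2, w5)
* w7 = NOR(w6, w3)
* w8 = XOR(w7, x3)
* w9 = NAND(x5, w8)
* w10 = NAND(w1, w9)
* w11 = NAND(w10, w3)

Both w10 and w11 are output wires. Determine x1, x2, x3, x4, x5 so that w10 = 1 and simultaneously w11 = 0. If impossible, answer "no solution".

Check with x1=0, x2=0, x3=1, x4=1, x5=1:
w1 = NOR(x1, x4) = NOR(0, 1) = 0
w2 = NOR(x2, w1) = NOR(0, 0) = 1
w3 = OR(w1, w2) = OR(0, 1) = 1
w4 = NOR(w2, w1) = NOR(1, 0) = 0
w5 = NAND(x2, w4) = NAND(0, 0) = 1
w6 = XOR(w2, w5) = XOR(1, 1) = 0
w7 = NOR(w6, w3) = NOR(0, 1) = 0
w8 = XOR(w7, x3) = XOR(0, 1) = 1
w9 = NAND(x5, w8) = NAND(1, 1) = 0
w10 = NAND(w1, w9) = NAND(0, 0) = 1
w11 = NAND(w10, w3) = NAND(1, 1) = 0
So w10 = 1 and w11 = 0.

x1=0, x2=0, x3=1, x4=1, x5=1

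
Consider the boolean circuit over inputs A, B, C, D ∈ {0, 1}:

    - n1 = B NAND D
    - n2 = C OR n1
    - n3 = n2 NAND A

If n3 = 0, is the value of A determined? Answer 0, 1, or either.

1

n3 = n2 NAND A must be 0, so both n2 = 1 and A = 1.
n2 = C OR n1 must be 1, so at least one of C, n1 is 1.
Every assignment with n3 = 0 has A = 1; there are 7 such assignment(s).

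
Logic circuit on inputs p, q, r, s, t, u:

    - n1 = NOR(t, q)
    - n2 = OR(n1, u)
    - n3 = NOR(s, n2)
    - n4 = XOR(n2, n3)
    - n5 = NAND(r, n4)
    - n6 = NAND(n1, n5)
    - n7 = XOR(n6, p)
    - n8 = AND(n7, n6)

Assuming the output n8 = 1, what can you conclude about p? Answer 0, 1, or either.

n8 = AND(n7, n6) must be 1, so both n7 = 1 and n6 = 1.
n7 = XOR(n6, p) must be 1, so n6 and p differ.
Every assignment with n8 = 1 has p = 0; there are 28 such assignment(s).

0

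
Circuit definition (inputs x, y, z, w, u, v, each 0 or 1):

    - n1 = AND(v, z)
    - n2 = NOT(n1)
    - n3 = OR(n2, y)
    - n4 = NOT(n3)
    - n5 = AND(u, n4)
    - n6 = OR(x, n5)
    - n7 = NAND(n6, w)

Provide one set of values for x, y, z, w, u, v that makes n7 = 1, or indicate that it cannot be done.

Check with x=0, y=0, z=1, w=0, u=0, v=1:
n1 = AND(v, z) = AND(1, 1) = 1
n2 = NOT(n1) = NOT 1 = 0
n3 = OR(n2, y) = OR(0, 0) = 0
n4 = NOT(n3) = NOT 0 = 1
n5 = AND(u, n4) = AND(0, 1) = 0
n6 = OR(x, n5) = OR(0, 0) = 0
n7 = NAND(n6, w) = NAND(0, 0) = 1
So n7 = 1 as required.

x=0, y=0, z=1, w=0, u=0, v=1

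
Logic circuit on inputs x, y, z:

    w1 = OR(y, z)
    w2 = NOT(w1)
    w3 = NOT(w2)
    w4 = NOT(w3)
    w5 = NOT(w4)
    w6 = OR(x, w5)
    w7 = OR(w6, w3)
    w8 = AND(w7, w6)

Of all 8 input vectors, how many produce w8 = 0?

1

w8 = AND(w7, w6) must be 0, so at least one of w7, w6 is 0.
Enumerating the 8 input combinations, 1 give w8 = 0 and 7 give w8 = 1.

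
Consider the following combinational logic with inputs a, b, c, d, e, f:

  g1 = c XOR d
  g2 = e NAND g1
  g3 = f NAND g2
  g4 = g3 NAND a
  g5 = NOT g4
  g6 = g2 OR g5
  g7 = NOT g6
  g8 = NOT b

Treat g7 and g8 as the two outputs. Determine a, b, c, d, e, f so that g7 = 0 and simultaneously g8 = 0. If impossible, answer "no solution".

a=1, b=1, c=0, d=0, e=0, f=1

Check with a=1, b=1, c=0, d=0, e=0, f=1:
g1 = c XOR d = 0 XOR 0 = 0
g2 = e NAND g1 = 0 NAND 0 = 1
g3 = f NAND g2 = 1 NAND 1 = 0
g4 = g3 NAND a = 0 NAND 1 = 1
g5 = NOT g4 = NOT 1 = 0
g6 = g2 OR g5 = 1 OR 0 = 1
g7 = NOT g6 = NOT 1 = 0
g8 = NOT b = NOT 1 = 0
So g7 = 0 and g8 = 0.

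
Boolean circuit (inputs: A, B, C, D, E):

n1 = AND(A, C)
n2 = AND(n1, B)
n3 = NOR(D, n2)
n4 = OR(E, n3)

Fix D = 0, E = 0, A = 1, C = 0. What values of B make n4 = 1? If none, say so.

Check with D = 0, E = 0, A = 1, C = 0 and B=0:
n1 = AND(A, C) = AND(1, 0) = 0
n2 = AND(n1, B) = AND(0, 0) = 0
n3 = NOR(D, n2) = NOR(0, 0) = 1
n4 = OR(E, n3) = OR(0, 1) = 1
So n4 = 1.

B=0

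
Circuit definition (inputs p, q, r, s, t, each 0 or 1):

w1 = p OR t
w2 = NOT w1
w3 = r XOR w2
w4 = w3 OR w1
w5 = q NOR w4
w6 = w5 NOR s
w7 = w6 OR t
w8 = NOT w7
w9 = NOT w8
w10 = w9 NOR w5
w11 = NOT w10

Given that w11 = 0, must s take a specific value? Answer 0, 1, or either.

1

w11 = NOT w10 must be 0, so w10 = 1.
Every assignment with w11 = 0 has s = 1; there are 7 such assignment(s).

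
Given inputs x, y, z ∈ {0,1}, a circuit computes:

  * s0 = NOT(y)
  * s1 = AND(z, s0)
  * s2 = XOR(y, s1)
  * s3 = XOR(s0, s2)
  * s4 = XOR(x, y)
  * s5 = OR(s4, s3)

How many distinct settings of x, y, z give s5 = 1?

7

s5 = OR(s4, s3) must be 1, so at least one of s4, s3 is 1.
Enumerating the 8 input combinations, 7 give s5 = 1 and 1 give s5 = 0.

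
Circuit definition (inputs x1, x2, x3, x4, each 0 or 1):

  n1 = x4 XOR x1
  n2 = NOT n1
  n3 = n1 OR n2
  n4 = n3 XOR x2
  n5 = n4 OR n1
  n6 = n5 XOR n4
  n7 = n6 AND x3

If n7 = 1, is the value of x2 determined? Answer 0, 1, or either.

n7 = n6 AND x3 must be 1, so both n6 = 1 and x3 = 1.
n6 = n5 XOR n4 must be 1, so n5 and n4 differ.
Every assignment with n7 = 1 has x2 = 1; there are 2 such assignment(s).
  x1=0, x2=1, x3=1, x4=1
  x1=1, x2=1, x3=1, x4=0

1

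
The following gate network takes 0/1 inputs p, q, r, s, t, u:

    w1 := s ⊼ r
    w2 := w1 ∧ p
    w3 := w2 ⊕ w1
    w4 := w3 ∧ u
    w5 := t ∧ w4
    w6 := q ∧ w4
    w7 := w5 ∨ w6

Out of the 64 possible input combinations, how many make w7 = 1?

w7 = w5 ∨ w6 must be 1, so at least one of w5, w6 is 1.
Enumerating the 64 input combinations, 9 give w7 = 1 and 55 give w7 = 0.

9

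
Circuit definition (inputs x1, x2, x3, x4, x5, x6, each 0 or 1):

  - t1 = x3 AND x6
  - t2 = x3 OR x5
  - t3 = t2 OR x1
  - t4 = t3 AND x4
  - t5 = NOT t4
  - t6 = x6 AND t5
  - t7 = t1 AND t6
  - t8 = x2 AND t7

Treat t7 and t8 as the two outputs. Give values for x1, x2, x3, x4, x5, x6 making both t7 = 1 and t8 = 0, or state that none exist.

x1=1, x2=0, x3=1, x4=0, x5=0, x6=1

Check with x1=1, x2=0, x3=1, x4=0, x5=0, x6=1:
t1 = x3 AND x6 = 1 AND 1 = 1
t2 = x3 OR x5 = 1 OR 0 = 1
t3 = t2 OR x1 = 1 OR 1 = 1
t4 = t3 AND x4 = 1 AND 0 = 0
t5 = NOT t4 = NOT 0 = 1
t6 = x6 AND t5 = 1 AND 1 = 1
t7 = t1 AND t6 = 1 AND 1 = 1
t8 = x2 AND t7 = 0 AND 1 = 0
So t7 = 1 and t8 = 0.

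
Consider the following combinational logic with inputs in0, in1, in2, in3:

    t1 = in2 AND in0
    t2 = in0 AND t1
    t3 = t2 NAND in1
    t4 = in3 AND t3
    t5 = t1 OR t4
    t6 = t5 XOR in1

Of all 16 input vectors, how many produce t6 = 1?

8

t6 = t5 XOR in1 must be 1, so t5 and in1 differ.
Enumerating the 16 input combinations, 8 give t6 = 1 and 8 give t6 = 0.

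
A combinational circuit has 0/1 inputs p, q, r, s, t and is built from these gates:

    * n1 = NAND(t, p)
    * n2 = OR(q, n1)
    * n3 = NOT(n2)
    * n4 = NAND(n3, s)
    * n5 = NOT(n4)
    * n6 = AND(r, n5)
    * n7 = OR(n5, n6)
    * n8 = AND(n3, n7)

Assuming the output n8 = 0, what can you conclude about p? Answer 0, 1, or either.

either

Both values of p occur among assignments with n8 = 0:
  p=0: p=0, q=0, r=0, s=0, t=0
  p=1: p=1, q=0, r=0, s=0, t=0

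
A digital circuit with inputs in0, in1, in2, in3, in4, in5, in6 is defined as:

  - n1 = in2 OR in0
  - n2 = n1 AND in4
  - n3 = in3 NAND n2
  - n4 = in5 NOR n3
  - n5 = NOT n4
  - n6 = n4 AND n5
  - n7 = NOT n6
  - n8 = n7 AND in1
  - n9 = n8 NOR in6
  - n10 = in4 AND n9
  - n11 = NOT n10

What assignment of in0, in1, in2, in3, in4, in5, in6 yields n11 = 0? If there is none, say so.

n11 = NOT n10 must be 0, so n10 = 1.
n10 = in4 AND n9 must be 1, so both in4 = 1 and n9 = 1.
n9 = n8 NOR in6 must be 1, so both n8 = 0 and in6 = 0.
Check with in0=1 in1=0 in2=0 in3=0 in4=1 in5=0 in6=0:
n1 = in2 OR in0 = 0 OR 1 = 1
n2 = n1 AND in4 = 1 AND 1 = 1
n3 = in3 NAND n2 = 0 NAND 1 = 1
n4 = in5 NOR n3 = 0 NOR 1 = 0
n5 = NOT n4 = NOT 0 = 1
n6 = n4 AND n5 = 0 AND 1 = 0
n7 = NOT n6 = NOT 0 = 1
n8 = n7 AND in1 = 1 AND 0 = 0
n9 = n8 NOR in6 = 0 NOR 0 = 1
n10 = in4 AND n9 = 1 AND 1 = 1
n11 = NOT n10 = NOT 1 = 0
So n11 = 0 as required.

in0=1 in1=0 in2=0 in3=0 in4=1 in5=0 in6=0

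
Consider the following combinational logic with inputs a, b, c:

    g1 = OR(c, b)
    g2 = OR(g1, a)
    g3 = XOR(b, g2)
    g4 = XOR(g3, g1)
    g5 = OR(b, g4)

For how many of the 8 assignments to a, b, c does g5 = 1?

5

g5 = OR(b, g4) must be 1, so at least one of b, g4 is 1.
Satisfying assignments:
  a=0, b=1, c=0
  a=0, b=1, c=1
  a=1, b=0, c=0
  a=1, b=1, c=0
  a=1, b=1, c=1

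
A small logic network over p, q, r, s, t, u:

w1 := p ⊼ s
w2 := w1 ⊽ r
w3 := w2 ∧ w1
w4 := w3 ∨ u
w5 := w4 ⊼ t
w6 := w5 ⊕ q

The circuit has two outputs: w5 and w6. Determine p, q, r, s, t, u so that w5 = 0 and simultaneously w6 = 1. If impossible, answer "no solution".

p=0 q=1 r=1 s=0 t=1 u=1

Check with p=0 q=1 r=1 s=0 t=1 u=1:
w1 = p ⊼ s = 0 ⊼ 0 = 1
w2 = w1 ⊽ r = 1 ⊽ 1 = 0
w3 = w2 ∧ w1 = 0 ∧ 1 = 0
w4 = w3 ∨ u = 0 ∨ 1 = 1
w5 = w4 ⊼ t = 1 ⊼ 1 = 0
w6 = w5 ⊕ q = 0 ⊕ 1 = 1
So w5 = 0 and w6 = 1.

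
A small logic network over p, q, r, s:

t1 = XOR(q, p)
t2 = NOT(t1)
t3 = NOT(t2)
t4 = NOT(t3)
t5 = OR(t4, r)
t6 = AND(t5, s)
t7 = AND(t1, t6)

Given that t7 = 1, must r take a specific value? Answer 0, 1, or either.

1

t7 = AND(t1, t6) must be 1, so both t1 = 1 and t6 = 1.
t1 = XOR(q, p) must be 1, so q and p differ.
t6 = AND(t5, s) must be 1, so both t5 = 1 and s = 1.
Every assignment with t7 = 1 has r = 1; there are 2 such assignment(s).
  p=0, q=1, r=1, s=1
  p=1, q=0, r=1, s=1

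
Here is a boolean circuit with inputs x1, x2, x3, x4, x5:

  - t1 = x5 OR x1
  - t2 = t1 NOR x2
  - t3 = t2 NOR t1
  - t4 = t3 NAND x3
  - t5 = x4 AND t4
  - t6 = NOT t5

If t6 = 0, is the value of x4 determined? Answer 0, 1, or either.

1

t6 = NOT t5 must be 0, so t5 = 1.
t5 = x4 AND t4 must be 1, so both x4 = 1 and t4 = 1.
Every assignment with t6 = 0 has x4 = 1; there are 15 such assignment(s).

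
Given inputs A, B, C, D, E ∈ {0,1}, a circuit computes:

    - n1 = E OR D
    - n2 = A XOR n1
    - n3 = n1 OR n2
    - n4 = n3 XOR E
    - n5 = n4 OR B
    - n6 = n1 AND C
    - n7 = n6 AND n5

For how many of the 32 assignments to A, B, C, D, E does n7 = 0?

n7 = n6 AND n5 must be 0, so at least one of n6, n5 is 0.
Enumerating the 32 input combinations, 24 give n7 = 0 and 8 give n7 = 1.

24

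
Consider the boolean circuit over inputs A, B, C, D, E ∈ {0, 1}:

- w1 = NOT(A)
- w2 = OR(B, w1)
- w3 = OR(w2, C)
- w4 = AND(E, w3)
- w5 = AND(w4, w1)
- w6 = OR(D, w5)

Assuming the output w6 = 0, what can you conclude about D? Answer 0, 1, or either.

0

w6 = OR(D, w5) must be 0, so both D = 0 and w5 = 0.
Every assignment with w6 = 0 has D = 0; there are 12 such assignment(s).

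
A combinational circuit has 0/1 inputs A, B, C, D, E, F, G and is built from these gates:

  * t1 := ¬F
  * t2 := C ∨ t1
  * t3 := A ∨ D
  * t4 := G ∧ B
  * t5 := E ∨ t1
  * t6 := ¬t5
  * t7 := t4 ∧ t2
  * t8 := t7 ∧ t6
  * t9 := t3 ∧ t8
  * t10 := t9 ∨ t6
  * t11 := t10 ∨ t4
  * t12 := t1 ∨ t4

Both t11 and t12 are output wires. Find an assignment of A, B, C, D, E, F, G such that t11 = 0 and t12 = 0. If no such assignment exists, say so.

Check with A=1, B=1, C=1, D=0, E=1, F=1, G=0:
t1 = ¬F = ¬1 = 0
t2 = C ∨ t1 = 1 ∨ 0 = 1
t3 = A ∨ D = 1 ∨ 0 = 1
t4 = G ∧ B = 0 ∧ 1 = 0
t5 = E ∨ t1 = 1 ∨ 0 = 1
t6 = ¬t5 = ¬1 = 0
t7 = t4 ∧ t2 = 0 ∧ 1 = 0
t8 = t7 ∧ t6 = 0 ∧ 0 = 0
t9 = t3 ∧ t8 = 1 ∧ 0 = 0
t10 = t9 ∨ t6 = 0 ∨ 0 = 0
t11 = t10 ∨ t4 = 0 ∨ 0 = 0
t12 = t1 ∨ t4 = 0 ∨ 0 = 0
So t11 = 0 and t12 = 0.

A=1, B=1, C=1, D=0, E=1, F=1, G=0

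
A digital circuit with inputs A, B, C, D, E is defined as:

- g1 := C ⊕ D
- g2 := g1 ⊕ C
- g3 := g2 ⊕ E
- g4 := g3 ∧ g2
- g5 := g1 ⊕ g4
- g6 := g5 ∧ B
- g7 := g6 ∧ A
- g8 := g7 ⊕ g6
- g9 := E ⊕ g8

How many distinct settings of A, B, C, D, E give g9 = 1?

16

g9 = E ⊕ g8 must be 1, so E and g8 differ.
Enumerating the 32 input combinations, 16 give g9 = 1 and 16 give g9 = 0.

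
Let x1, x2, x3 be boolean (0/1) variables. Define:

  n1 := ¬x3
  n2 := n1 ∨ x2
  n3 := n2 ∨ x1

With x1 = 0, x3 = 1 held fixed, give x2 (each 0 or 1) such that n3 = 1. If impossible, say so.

x2=1

n3 = n2 ∨ x1 must be 1, so at least one of n2, x1 is 1.
Check with x1 = 0, x3 = 1 and x2=1:
n1 = ¬x3 = ¬1 = 0
n2 = n1 ∨ x2 = 0 ∨ 1 = 1
n3 = n2 ∨ x1 = 1 ∨ 0 = 1
So n3 = 1.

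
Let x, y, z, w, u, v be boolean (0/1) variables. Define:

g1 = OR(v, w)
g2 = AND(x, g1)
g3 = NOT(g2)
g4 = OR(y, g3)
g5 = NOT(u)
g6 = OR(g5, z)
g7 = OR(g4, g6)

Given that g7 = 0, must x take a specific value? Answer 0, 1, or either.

g7 = OR(g4, g6) must be 0, so both g4 = 0 and g6 = 0.
g4 = OR(y, g3) must be 0, so both y = 0 and g3 = 0.
g6 = OR(g5, z) must be 0, so both g5 = 0 and z = 0.
Every assignment with g7 = 0 has x = 1; there are 3 such assignment(s).
  x=1, y=0, z=0, w=0, u=1, v=1
  x=1, y=0, z=0, w=1, u=1, v=0
  x=1, y=0, z=0, w=1, u=1, v=1

1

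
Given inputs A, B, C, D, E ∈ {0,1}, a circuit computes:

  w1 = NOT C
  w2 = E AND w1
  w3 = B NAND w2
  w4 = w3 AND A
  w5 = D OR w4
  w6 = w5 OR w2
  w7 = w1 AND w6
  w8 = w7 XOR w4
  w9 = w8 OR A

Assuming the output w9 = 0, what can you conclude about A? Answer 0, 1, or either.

w9 = w8 OR A must be 0, so both w8 = 0 and A = 0.
w8 = w7 XOR w4 must be 0, so w7 and w4 are equal.
Every assignment with w9 = 0 has A = 0; there are 10 such assignment(s).

0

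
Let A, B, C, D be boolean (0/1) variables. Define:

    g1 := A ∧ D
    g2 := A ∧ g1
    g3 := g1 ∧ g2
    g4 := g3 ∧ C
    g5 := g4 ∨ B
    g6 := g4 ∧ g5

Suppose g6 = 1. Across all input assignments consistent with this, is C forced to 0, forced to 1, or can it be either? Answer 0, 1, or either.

1

g6 = g4 ∧ g5 must be 1, so both g4 = 1 and g5 = 1.
g4 = g3 ∧ C must be 1, so both g3 = 1 and C = 1.
Every assignment with g6 = 1 has C = 1; there are 2 such assignment(s).
  A=1, B=0, C=1, D=1
  A=1, B=1, C=1, D=1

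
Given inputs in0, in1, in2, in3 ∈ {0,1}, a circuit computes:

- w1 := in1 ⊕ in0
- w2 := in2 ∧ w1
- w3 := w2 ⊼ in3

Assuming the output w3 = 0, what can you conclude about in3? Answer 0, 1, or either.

1

w3 = w2 ⊼ in3 must be 0, so both w2 = 1 and in3 = 1.
w2 = in2 ∧ w1 must be 1, so both in2 = 1 and w1 = 1.
w1 = in1 ⊕ in0 must be 1, so in1 and in0 differ.
Every assignment with w3 = 0 has in3 = 1; there are 2 such assignment(s).
  in0=0, in1=1, in2=1, in3=1
  in0=1, in1=0, in2=1, in3=1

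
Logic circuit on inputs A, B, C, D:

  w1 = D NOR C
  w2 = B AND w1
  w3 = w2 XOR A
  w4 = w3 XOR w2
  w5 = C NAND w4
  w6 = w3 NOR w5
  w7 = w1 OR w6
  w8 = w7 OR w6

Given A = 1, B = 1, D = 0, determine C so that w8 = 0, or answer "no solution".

C=1

w8 = w7 OR w6 must be 0, so both w7 = 0 and w6 = 0.
Check with A = 1, B = 1, D = 0 and C=1:
w1 = D NOR C = 0 NOR 1 = 0
w2 = B AND w1 = 1 AND 0 = 0
w3 = w2 XOR A = 0 XOR 1 = 1
w4 = w3 XOR w2 = 1 XOR 0 = 1
w5 = C NAND w4 = 1 NAND 1 = 0
w6 = w3 NOR w5 = 1 NOR 0 = 0
w7 = w1 OR w6 = 0 OR 0 = 0
w8 = w7 OR w6 = 0 OR 0 = 0
So w8 = 0.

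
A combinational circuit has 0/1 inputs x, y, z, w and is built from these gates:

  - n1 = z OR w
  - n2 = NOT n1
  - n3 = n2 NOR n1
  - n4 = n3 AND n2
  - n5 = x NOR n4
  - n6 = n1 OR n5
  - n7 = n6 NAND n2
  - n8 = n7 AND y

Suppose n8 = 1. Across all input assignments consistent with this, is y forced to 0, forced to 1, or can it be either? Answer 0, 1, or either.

1

n8 = n7 AND y must be 1, so both n7 = 1 and y = 1.
Every assignment with n8 = 1 has y = 1; there are 7 such assignment(s).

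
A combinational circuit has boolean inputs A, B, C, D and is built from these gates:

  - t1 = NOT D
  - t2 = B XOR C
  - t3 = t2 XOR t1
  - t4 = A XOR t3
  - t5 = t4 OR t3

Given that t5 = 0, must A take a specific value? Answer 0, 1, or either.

t5 = t4 OR t3 must be 0, so both t4 = 0 and t3 = 0.
t4 = A XOR t3 must be 0, so A and t3 are equal.
Every assignment with t5 = 0 has A = 0; there are 4 such assignment(s).
  A=0, B=0, C=0, D=1
  A=0, B=0, C=1, D=0
  A=0, B=1, C=0, D=0
  A=0, B=1, C=1, D=1

0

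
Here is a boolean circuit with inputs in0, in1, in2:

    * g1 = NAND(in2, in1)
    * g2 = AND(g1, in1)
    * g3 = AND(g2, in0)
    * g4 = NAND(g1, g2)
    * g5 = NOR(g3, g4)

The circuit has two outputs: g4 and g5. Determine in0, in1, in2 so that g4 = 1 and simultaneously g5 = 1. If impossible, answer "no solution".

no solution exists

Across all 8 input combinations, none give both g4 = 1 and g5 = 1.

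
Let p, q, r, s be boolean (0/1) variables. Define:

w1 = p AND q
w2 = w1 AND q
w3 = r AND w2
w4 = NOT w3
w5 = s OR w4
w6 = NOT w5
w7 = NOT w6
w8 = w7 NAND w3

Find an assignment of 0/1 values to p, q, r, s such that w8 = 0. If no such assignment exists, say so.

p=1, q=1, r=1, s=1

w8 = w7 NAND w3 must be 0, so both w7 = 1 and w3 = 1.
Check with p=1, q=1, r=1, s=1:
w1 = p AND q = 1 AND 1 = 1
w2 = w1 AND q = 1 AND 1 = 1
w3 = r AND w2 = 1 AND 1 = 1
w4 = NOT w3 = NOT 1 = 0
w5 = s OR w4 = 1 OR 0 = 1
w6 = NOT w5 = NOT 1 = 0
w7 = NOT w6 = NOT 0 = 1
w8 = w7 NAND w3 = 1 NAND 1 = 0
So w8 = 0 as required.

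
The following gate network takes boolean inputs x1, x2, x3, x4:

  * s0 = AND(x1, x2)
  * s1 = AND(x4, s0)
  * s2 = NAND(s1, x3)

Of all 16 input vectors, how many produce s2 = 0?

1

s2 = NAND(s1, x3) must be 0, so both s1 = 1 and x3 = 1.
s1 = AND(x4, s0) must be 1, so both x4 = 1 and s0 = 1.
Satisfying assignments:
  x1=1, x2=1, x3=1, x4=1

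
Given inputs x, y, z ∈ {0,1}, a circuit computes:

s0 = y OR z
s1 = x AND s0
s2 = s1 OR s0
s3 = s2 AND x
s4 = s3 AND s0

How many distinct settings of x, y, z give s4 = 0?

s4 = s3 AND s0 must be 0, so at least one of s3, s0 is 0.
Satisfying assignments:
  x=0, y=0, z=0
  x=0, y=0, z=1
  x=0, y=1, z=0
  x=0, y=1, z=1
  x=1, y=0, z=0

5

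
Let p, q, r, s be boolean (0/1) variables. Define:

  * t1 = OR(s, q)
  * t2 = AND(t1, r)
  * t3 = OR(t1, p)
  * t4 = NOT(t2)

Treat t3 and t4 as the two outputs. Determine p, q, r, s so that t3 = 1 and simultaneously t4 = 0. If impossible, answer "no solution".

Check with p=1 q=1 r=1 s=1:
t1 = OR(s, q) = OR(1, 1) = 1
t2 = AND(t1, r) = AND(1, 1) = 1
t3 = OR(t1, p) = OR(1, 1) = 1
t4 = NOT(t2) = NOT 1 = 0
So t3 = 1 and t4 = 0.

p=1 q=1 r=1 s=1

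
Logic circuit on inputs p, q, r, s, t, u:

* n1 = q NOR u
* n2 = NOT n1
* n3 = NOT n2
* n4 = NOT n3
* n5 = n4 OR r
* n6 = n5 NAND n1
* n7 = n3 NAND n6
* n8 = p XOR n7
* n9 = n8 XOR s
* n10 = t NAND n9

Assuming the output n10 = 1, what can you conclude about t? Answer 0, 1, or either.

either

Both values of t occur among assignments with n10 = 1:
  t=0: p=0, q=0, r=0, s=0, t=0, u=0
  t=1: p=0, q=0, r=0, s=0, t=1, u=0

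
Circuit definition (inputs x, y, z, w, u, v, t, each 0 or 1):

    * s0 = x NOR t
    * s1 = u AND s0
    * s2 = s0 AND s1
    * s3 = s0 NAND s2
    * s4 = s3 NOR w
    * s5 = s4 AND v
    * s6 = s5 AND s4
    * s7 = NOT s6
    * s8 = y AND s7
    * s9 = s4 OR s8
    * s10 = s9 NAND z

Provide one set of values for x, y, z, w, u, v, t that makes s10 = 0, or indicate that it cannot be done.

s10 = s9 NAND z must be 0, so both s9 = 1 and z = 1.
s9 = s4 OR s8 must be 1, so at least one of s4, s8 is 1.
Check with x=0 y=1 z=1 w=0 u=1 v=1 t=1:
s0 = x NOR t = 0 NOR 1 = 0
s1 = u AND s0 = 1 AND 0 = 0
s2 = s0 AND s1 = 0 AND 0 = 0
s3 = s0 NAND s2 = 0 NAND 0 = 1
s4 = s3 NOR w = 1 NOR 0 = 0
s5 = s4 AND v = 0 AND 1 = 0
s6 = s5 AND s4 = 0 AND 0 = 0
s7 = NOT s6 = NOT 0 = 1
s8 = y AND s7 = 1 AND 1 = 1
s9 = s4 OR s8 = 0 OR 1 = 1
s10 = s9 NAND z = 1 NAND 1 = 0
So s10 = 0 as required.

x=0 y=1 z=1 w=0 u=1 v=1 t=1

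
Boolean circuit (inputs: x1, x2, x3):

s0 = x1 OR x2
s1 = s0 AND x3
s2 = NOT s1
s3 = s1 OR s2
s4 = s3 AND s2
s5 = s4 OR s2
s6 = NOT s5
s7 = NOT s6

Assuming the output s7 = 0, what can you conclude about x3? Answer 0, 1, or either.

s7 = NOT s6 must be 0, so s6 = 1.
Every assignment with s7 = 0 has x3 = 1; there are 3 such assignment(s).
  x1=0, x2=1, x3=1
  x1=1, x2=0, x3=1
  x1=1, x2=1, x3=1

1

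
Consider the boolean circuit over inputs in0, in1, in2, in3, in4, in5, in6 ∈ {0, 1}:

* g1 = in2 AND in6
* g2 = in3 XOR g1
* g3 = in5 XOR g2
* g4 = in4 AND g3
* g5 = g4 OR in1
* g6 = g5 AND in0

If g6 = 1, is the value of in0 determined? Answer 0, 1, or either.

g6 = g5 AND in0 must be 1, so both g5 = 1 and in0 = 1.
g5 = g4 OR in1 must be 1, so at least one of g4, in1 is 1.
Every assignment with g6 = 1 has in0 = 1; there are 40 such assignment(s).

1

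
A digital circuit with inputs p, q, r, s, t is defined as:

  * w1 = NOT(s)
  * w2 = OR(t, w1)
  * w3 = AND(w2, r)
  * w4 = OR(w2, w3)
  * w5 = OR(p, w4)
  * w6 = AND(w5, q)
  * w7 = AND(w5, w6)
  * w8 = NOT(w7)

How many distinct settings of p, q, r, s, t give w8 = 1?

18

w8 = NOT(w7) must be 1, so w7 = 0.
w7 = AND(w5, w6) must be 0, so at least one of w5, w6 is 0.
Enumerating the 32 input combinations, 18 give w8 = 1 and 14 give w8 = 0.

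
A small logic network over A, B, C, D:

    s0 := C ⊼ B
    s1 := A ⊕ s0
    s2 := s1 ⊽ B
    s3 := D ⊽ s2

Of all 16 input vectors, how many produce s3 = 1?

s3 = D ⊽ s2 must be 1, so both D = 0 and s2 = 0.
s2 = s1 ⊽ B must be 0, so at least one of s1, B is 1.
Satisfying assignments:
  A=0, B=0, C=0, D=0
  A=0, B=0, C=1, D=0
  A=0, B=1, C=0, D=0
  A=0, B=1, C=1, D=0
  A=1, B=1, C=0, D=0
  A=1, B=1, C=1, D=0

6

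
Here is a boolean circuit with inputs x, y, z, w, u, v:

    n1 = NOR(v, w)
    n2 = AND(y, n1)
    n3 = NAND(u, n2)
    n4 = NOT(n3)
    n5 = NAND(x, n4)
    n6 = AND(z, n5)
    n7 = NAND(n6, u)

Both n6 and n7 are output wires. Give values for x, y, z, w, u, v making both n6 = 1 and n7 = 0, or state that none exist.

x=1, y=0, z=1, w=0, u=1, v=0

Check with x=1, y=0, z=1, w=0, u=1, v=0:
n1 = NOR(v, w) = NOR(0, 0) = 1
n2 = AND(y, n1) = AND(0, 1) = 0
n3 = NAND(u, n2) = NAND(1, 0) = 1
n4 = NOT(n3) = NOT 1 = 0
n5 = NAND(x, n4) = NAND(1, 0) = 1
n6 = AND(z, n5) = AND(1, 1) = 1
n7 = NAND(n6, u) = NAND(1, 1) = 0
So n6 = 1 and n7 = 0.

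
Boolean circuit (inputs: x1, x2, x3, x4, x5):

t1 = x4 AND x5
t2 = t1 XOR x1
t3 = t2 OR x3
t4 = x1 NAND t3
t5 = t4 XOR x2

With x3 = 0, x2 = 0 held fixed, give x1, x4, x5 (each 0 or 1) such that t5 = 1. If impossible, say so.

t5 = t4 XOR x2 must be 1, so t4 and x2 differ.
Check with x3 = 0, x2 = 0 and x1=0, x4=0, x5=0:
t1 = x4 AND x5 = 0 AND 0 = 0
t2 = t1 XOR x1 = 0 XOR 0 = 0
t3 = t2 OR x3 = 0 OR 0 = 0
t4 = x1 NAND t3 = 0 NAND 0 = 1
t5 = t4 XOR x2 = 1 XOR 0 = 1
So t5 = 1.

x1=0, x4=0, x5=0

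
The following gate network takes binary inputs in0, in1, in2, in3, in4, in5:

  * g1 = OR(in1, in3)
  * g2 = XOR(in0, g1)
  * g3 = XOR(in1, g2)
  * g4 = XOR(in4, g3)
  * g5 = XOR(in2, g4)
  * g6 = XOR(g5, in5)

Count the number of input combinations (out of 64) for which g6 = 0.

32

g6 = XOR(g5, in5) must be 0, so g5 and in5 are equal.
Enumerating the 64 input combinations, 32 give g6 = 0 and 32 give g6 = 1.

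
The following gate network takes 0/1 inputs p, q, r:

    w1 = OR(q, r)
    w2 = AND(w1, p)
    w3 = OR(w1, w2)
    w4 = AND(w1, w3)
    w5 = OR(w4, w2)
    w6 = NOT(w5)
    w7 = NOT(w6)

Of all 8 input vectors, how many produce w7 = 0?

2

w7 = NOT(w6) must be 0, so w6 = 1.
Satisfying assignments:
  p=0, q=0, r=0
  p=1, q=0, r=0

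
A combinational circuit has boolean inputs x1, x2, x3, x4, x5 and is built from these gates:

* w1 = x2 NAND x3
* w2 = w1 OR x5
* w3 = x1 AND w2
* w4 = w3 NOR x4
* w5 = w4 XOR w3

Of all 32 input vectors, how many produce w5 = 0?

9

w5 = w4 XOR w3 must be 0, so w4 and w3 are equal.
Enumerating the 32 input combinations, 9 give w5 = 0 and 23 give w5 = 1.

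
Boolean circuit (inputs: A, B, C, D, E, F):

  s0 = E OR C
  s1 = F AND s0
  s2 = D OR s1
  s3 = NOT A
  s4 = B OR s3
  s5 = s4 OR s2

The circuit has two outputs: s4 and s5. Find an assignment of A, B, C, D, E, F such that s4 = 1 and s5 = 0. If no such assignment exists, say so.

Across all 64 input combinations, none give both s4 = 1 and s5 = 0.

no solution exists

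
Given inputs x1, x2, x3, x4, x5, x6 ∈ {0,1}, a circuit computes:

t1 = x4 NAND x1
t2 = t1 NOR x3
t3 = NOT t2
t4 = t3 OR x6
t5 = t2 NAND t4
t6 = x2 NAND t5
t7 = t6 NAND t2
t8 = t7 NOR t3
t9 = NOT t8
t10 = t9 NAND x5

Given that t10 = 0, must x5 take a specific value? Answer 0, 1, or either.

t10 = t9 NAND x5 must be 0, so both t9 = 1 and x5 = 1.
Every assignment with t10 = 0 has x5 = 1; there are 29 such assignment(s).

1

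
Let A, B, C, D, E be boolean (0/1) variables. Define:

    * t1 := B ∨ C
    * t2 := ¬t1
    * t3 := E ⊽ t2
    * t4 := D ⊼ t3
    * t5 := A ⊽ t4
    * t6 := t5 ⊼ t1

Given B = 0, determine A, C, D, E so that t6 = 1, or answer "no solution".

t6 = t5 ⊼ t1 must be 1, so at least one of t5, t1 is 0.
Check with B = 0 and A=1, C=1, D=1, E=0:
t1 = B ∨ C = 0 ∨ 1 = 1
t2 = ¬t1 = ¬1 = 0
t3 = E ⊽ t2 = 0 ⊽ 0 = 1
t4 = D ⊼ t3 = 1 ⊼ 1 = 0
t5 = A ⊽ t4 = 1 ⊽ 0 = 0
t6 = t5 ⊼ t1 = 0 ⊼ 1 = 1
So t6 = 1.

A=1 C=1 D=1 E=0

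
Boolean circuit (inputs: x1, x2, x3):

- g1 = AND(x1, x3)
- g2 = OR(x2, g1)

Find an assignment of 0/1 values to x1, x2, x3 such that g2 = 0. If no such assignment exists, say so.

g2 = OR(x2, g1) must be 0, so both x2 = 0 and g1 = 0.
Check with x1=0, x2=0, x3=1:
g1 = AND(x1, x3) = AND(0, 1) = 0
g2 = OR(x2, g1) = OR(0, 0) = 0
So g2 = 0 as required.

x1=0, x2=0, x3=1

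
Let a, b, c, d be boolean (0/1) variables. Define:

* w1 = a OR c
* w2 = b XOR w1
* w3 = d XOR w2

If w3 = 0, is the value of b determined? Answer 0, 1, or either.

Both values of b occur among assignments with w3 = 0:
  b=0: a=0, b=0, c=0, d=0
  b=1: a=0, b=1, c=0, d=1

either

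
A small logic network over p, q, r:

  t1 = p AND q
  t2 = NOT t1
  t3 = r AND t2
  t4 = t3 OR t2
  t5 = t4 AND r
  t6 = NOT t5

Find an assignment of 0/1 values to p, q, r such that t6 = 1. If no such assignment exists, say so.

p=1, q=0, r=0

t6 = NOT t5 must be 1, so t5 = 0.
t5 = t4 AND r must be 0, so at least one of t4, r is 0.
Check with p=1, q=0, r=0:
t1 = p AND q = 1 AND 0 = 0
t2 = NOT t1 = NOT 0 = 1
t3 = r AND t2 = 0 AND 1 = 0
t4 = t3 OR t2 = 0 OR 1 = 1
t5 = t4 AND r = 1 AND 0 = 0
t6 = NOT t5 = NOT 0 = 1
So t6 = 1 as required.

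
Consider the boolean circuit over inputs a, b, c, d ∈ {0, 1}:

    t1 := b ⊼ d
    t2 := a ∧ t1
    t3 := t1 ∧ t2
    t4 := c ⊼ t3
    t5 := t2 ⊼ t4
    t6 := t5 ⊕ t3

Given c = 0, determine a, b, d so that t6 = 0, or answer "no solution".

With c = 0 fixed, none of the 8 settings of a, b, d give t6 = 0.
For example, with a=1, b=0, d=0:
t1 = b ⊼ d = 0 ⊼ 0 = 1
t2 = a ∧ t1 = 1 ∧ 1 = 1
t3 = t1 ∧ t2 = 1 ∧ 1 = 1
t4 = c ⊼ t3 = 0 ⊼ 1 = 1
t5 = t2 ⊼ t4 = 1 ⊼ 1 = 0
t6 = t5 ⊕ t3 = 0 ⊕ 1 = 1
giving t6 = 1 ≠ 0.

no solution exists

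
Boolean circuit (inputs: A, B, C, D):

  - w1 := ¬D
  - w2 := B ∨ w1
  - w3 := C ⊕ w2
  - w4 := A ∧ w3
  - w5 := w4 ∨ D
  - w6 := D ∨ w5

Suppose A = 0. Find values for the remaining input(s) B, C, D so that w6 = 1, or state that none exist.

w6 = D ∨ w5 must be 1, so at least one of D, w5 is 1.
Check with A = 0 and B=1, C=1, D=1:
w1 = ¬D = ¬1 = 0
w2 = B ∨ w1 = 1 ∨ 0 = 1
w3 = C ⊕ w2 = 1 ⊕ 1 = 0
w4 = A ∧ w3 = 0 ∧ 0 = 0
w5 = w4 ∨ D = 0 ∨ 1 = 1
w6 = D ∨ w5 = 1 ∨ 1 = 1
So w6 = 1.

B=1, C=1, D=1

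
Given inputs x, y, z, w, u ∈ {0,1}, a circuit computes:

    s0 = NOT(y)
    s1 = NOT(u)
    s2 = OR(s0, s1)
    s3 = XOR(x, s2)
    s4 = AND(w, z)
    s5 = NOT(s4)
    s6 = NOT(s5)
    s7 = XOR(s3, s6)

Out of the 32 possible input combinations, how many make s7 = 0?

s7 = XOR(s3, s6) must be 0, so s3 and s6 are equal.
Enumerating the 32 input combinations, 16 give s7 = 0 and 16 give s7 = 1.

16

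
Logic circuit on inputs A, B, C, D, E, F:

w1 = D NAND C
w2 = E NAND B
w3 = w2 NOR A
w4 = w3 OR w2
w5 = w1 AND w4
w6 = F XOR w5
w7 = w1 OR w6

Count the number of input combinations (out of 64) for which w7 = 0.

8

w7 = w1 OR w6 must be 0, so both w1 = 0 and w6 = 0.
w1 = D NAND C must be 0, so both D = 1 and C = 1.
Enumerating the 64 input combinations, 8 give w7 = 0 and 56 give w7 = 1.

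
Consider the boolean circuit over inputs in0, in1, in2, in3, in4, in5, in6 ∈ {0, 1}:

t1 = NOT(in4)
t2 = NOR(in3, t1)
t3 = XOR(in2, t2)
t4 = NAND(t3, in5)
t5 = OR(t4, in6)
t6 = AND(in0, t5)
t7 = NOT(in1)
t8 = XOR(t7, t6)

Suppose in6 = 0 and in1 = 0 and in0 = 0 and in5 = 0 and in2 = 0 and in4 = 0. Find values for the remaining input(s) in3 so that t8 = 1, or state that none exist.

t8 = XOR(t7, t6) must be 1, so t7 and t6 differ.
Check with in6 = 0 and in1 = 0 and in0 = 0 and in5 = 0 and in2 = 0 and in4 = 0 and in3=0:
t1 = NOT(in4) = NOT 0 = 1
t2 = NOR(in3, t1) = NOR(0, 1) = 0
t3 = XOR(in2, t2) = XOR(0, 0) = 0
t4 = NAND(t3, in5) = NAND(0, 0) = 1
t5 = OR(t4, in6) = OR(1, 0) = 1
t6 = AND(in0, t5) = AND(0, 1) = 0
t7 = NOT(in1) = NOT 0 = 1
t8 = XOR(t7, t6) = XOR(1, 0) = 1
So t8 = 1.

in3=0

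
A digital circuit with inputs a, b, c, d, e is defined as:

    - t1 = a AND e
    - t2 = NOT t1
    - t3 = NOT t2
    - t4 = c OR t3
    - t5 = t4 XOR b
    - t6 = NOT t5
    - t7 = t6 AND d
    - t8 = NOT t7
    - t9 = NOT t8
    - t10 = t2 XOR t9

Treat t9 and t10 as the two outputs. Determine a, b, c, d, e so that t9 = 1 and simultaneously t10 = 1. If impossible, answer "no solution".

a=1, b=1, c=0, d=1, e=1

Check with a=1, b=1, c=0, d=1, e=1:
t1 = a AND e = 1 AND 1 = 1
t2 = NOT t1 = NOT 1 = 0
t3 = NOT t2 = NOT 0 = 1
t4 = c OR t3 = 0 OR 1 = 1
t5 = t4 XOR b = 1 XOR 1 = 0
t6 = NOT t5 = NOT 0 = 1
t7 = t6 AND d = 1 AND 1 = 1
t8 = NOT t7 = NOT 1 = 0
t9 = NOT t8 = NOT 0 = 1
t10 = t2 XOR t9 = 0 XOR 1 = 1
So t9 = 1 and t10 = 1.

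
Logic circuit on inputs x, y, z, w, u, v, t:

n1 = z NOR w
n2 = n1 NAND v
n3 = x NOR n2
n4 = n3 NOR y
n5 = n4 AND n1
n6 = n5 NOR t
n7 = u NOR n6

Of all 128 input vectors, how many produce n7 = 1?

n7 = u NOR n6 must be 1, so both u = 0 and n6 = 0.
n6 = n5 NOR t must be 0, so at least one of n5, t is 1.
Enumerating the 128 input combinations, 35 give n7 = 1 and 93 give n7 = 0.

35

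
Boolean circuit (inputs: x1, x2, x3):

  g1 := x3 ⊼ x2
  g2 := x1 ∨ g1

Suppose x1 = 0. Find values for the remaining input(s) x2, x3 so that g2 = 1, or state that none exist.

Check with x1 = 0 and x2=0, x3=0:
g1 = x3 ⊼ x2 = 0 ⊼ 0 = 1
g2 = x1 ∨ g1 = 0 ∨ 1 = 1
So g2 = 1.

x2=0, x3=0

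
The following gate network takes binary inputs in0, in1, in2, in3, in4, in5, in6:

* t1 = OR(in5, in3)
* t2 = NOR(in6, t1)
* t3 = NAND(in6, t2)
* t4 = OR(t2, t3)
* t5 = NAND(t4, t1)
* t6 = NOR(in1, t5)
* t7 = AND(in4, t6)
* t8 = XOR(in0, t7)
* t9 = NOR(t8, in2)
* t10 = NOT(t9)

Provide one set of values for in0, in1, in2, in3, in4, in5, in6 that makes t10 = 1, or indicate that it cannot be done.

in0=1, in1=1, in2=0, in3=1, in4=1, in5=1, in6=0

Check with in0=1, in1=1, in2=0, in3=1, in4=1, in5=1, in6=0:
t1 = OR(in5, in3) = OR(1, 1) = 1
t2 = NOR(in6, t1) = NOR(0, 1) = 0
t3 = NAND(in6, t2) = NAND(0, 0) = 1
t4 = OR(t2, t3) = OR(0, 1) = 1
t5 = NAND(t4, t1) = NAND(1, 1) = 0
t6 = NOR(in1, t5) = NOR(1, 0) = 0
t7 = AND(in4, t6) = AND(1, 0) = 0
t8 = XOR(in0, t7) = XOR(1, 0) = 1
t9 = NOR(t8, in2) = NOR(1, 0) = 0
t10 = NOT(t9) = NOT 0 = 1
So t10 = 1 as required.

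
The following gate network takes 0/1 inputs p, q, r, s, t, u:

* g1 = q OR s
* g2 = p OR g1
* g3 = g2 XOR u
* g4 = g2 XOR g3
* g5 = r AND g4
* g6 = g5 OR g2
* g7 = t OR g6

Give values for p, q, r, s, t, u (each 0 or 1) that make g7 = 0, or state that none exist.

g7 = t OR g6 must be 0, so both t = 0 and g6 = 0.
g6 = g5 OR g2 must be 0, so both g5 = 0 and g2 = 0.
Check with p=0, q=0, r=1, s=0, t=0, u=0:
g1 = q OR s = 0 OR 0 = 0
g2 = p OR g1 = 0 OR 0 = 0
g3 = g2 XOR u = 0 XOR 0 = 0
g4 = g2 XOR g3 = 0 XOR 0 = 0
g5 = r AND g4 = 1 AND 0 = 0
g6 = g5 OR g2 = 0 OR 0 = 0
g7 = t OR g6 = 0 OR 0 = 0
So g7 = 0 as required.

p=0, q=0, r=1, s=0, t=0, u=0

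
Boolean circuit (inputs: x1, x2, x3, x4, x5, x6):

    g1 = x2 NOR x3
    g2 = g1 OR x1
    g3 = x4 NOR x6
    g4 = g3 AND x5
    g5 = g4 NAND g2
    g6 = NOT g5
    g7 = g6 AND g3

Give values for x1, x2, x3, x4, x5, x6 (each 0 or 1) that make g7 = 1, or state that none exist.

g7 = g6 AND g3 must be 1, so both g6 = 1 and g3 = 1.
g6 = NOT g5 must be 1, so g5 = 0.
Check with x1=1 x2=1 x3=1 x4=0 x5=1 x6=0:
g1 = x2 NOR x3 = 1 NOR 1 = 0
g2 = g1 OR x1 = 0 OR 1 = 1
g3 = x4 NOR x6 = 0 NOR 0 = 1
g4 = g3 AND x5 = 1 AND 1 = 1
g5 = g4 NAND g2 = 1 NAND 1 = 0
g6 = NOT g5 = NOT 0 = 1
g7 = g6 AND g3 = 1 AND 1 = 1
So g7 = 1 as required.

x1=1 x2=1 x3=1 x4=0 x5=1 x6=0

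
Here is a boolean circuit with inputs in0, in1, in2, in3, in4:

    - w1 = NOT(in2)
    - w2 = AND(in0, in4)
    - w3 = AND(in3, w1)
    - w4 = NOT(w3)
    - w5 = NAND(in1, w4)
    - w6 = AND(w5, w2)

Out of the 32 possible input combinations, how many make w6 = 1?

5

w6 = AND(w5, w2) must be 1, so both w5 = 1 and w2 = 1.
Satisfying assignments:
  in0=1, in1=0, in2=0, in3=0, in4=1
  in0=1, in1=0, in2=0, in3=1, in4=1
  in0=1, in1=0, in2=1, in3=0, in4=1
  in0=1, in1=0, in2=1, in3=1, in4=1
  in0=1, in1=1, in2=0, in3=1, in4=1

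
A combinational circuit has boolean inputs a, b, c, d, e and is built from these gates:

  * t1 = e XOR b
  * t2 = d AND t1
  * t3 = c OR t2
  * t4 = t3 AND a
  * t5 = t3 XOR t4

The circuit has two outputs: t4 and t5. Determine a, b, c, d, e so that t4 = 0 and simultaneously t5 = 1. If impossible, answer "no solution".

Check with a=0, b=0, c=1, d=1, e=1:
t1 = e XOR b = 1 XOR 0 = 1
t2 = d AND t1 = 1 AND 1 = 1
t3 = c OR t2 = 1 OR 1 = 1
t4 = t3 AND a = 1 AND 0 = 0
t5 = t3 XOR t4 = 1 XOR 0 = 1
So t4 = 0 and t5 = 1.

a=0, b=0, c=1, d=1, e=1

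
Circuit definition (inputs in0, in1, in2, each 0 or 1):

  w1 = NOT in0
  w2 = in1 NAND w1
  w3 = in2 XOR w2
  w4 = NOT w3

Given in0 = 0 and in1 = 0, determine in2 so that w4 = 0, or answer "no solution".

w4 = NOT w3 must be 0, so w3 = 1.
w3 = in2 XOR w2 must be 1, so in2 and w2 differ.
Check with in0 = 0 and in1 = 0 and in2=0:
w1 = NOT in0 = NOT 0 = 1
w2 = in1 NAND w1 = 0 NAND 1 = 1
w3 = in2 XOR w2 = 0 XOR 1 = 1
w4 = NOT w3 = NOT 1 = 0
So w4 = 0.

in2=0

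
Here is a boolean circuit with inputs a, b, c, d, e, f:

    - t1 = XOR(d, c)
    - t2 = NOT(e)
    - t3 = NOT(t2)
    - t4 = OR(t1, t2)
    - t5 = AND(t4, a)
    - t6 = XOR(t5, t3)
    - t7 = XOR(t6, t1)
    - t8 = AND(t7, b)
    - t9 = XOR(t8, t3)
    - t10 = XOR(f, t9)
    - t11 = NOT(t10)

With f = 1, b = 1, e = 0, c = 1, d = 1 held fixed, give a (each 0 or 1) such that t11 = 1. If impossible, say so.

a=1

t11 = NOT(t10) must be 1, so t10 = 0.
Check with f = 1, b = 1, e = 0, c = 1, d = 1 and a=1:
t1 = XOR(d, c) = XOR(1, 1) = 0
t2 = NOT(e) = NOT 0 = 1
t3 = NOT(t2) = NOT 1 = 0
t4 = OR(t1, t2) = OR(0, 1) = 1
t5 = AND(t4, a) = AND(1, 1) = 1
t6 = XOR(t5, t3) = XOR(1, 0) = 1
t7 = XOR(t6, t1) = XOR(1, 0) = 1
t8 = AND(t7, b) = AND(1, 1) = 1
t9 = XOR(t8, t3) = XOR(1, 0) = 1
t10 = XOR(f, t9) = XOR(1, 1) = 0
t11 = NOT(t10) = NOT 0 = 1
So t11 = 1.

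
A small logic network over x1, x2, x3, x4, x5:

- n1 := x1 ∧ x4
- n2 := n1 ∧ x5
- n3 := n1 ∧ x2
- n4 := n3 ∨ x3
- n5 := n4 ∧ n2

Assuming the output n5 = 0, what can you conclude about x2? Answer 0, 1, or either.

either

Both values of x2 occur among assignments with n5 = 0:
  x2=0: x1=0, x2=0, x3=0, x4=0, x5=0
  x2=1: x1=0, x2=1, x3=0, x4=0, x5=0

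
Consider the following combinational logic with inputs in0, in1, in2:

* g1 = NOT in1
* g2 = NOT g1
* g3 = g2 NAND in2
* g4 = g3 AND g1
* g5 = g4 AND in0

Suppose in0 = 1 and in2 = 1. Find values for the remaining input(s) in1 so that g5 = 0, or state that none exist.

g5 = g4 AND in0 must be 0, so at least one of g4, in0 is 0.
Check with in0 = 1 and in2 = 1 and in1=1:
g1 = NOT in1 = NOT 1 = 0
g2 = NOT g1 = NOT 0 = 1
g3 = g2 NAND in2 = 1 NAND 1 = 0
g4 = g3 AND g1 = 0 AND 0 = 0
g5 = g4 AND in0 = 0 AND 1 = 0
So g5 = 0.

in1=1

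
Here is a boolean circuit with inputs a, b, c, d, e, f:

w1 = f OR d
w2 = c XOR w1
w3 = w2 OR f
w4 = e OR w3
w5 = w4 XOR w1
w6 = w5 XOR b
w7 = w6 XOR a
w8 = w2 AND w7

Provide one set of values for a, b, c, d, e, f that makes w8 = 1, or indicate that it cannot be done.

a=0 b=1 c=0 d=1 e=1 f=0

w8 = w2 AND w7 must be 1, so both w2 = 1 and w7 = 1.
w2 = c XOR w1 must be 1, so c and w1 differ.
Check with a=0 b=1 c=0 d=1 e=1 f=0:
w1 = f OR d = 0 OR 1 = 1
w2 = c XOR w1 = 0 XOR 1 = 1
w3 = w2 OR f = 1 OR 0 = 1
w4 = e OR w3 = 1 OR 1 = 1
w5 = w4 XOR w1 = 1 XOR 1 = 0
w6 = w5 XOR b = 0 XOR 1 = 1
w7 = w6 XOR a = 1 XOR 0 = 1
w8 = w2 AND w7 = 1 AND 1 = 1
So w8 = 1 as required.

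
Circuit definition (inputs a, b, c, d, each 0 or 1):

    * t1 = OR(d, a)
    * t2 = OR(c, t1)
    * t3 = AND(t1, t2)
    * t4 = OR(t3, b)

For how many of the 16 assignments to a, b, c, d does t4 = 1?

t4 = OR(t3, b) must be 1, so at least one of t3, b is 1.
Enumerating the 16 input combinations, 14 give t4 = 1 and 2 give t4 = 0.

14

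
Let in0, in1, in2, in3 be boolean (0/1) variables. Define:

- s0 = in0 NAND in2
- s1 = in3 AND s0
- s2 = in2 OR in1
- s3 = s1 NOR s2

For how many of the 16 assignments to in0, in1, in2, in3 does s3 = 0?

s3 = s1 NOR s2 must be 0, so at least one of s1, s2 is 1.
Enumerating the 16 input combinations, 14 give s3 = 0 and 2 give s3 = 1.

14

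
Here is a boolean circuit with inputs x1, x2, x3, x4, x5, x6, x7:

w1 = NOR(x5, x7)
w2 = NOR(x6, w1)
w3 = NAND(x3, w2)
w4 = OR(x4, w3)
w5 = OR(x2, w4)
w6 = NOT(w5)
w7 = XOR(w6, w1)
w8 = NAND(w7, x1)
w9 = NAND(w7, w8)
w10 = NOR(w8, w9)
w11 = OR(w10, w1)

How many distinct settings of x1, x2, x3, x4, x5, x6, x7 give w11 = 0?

96

w11 = OR(w10, w1) must be 0, so both w10 = 0 and w1 = 0.
w10 = NOR(w8, w9) must be 0, so at least one of w8, w9 is 1.
w1 = NOR(x5, x7) must be 0, so at least one of x5, x7 is 1.
Enumerating the 128 input combinations, 96 give w11 = 0 and 32 give w11 = 1.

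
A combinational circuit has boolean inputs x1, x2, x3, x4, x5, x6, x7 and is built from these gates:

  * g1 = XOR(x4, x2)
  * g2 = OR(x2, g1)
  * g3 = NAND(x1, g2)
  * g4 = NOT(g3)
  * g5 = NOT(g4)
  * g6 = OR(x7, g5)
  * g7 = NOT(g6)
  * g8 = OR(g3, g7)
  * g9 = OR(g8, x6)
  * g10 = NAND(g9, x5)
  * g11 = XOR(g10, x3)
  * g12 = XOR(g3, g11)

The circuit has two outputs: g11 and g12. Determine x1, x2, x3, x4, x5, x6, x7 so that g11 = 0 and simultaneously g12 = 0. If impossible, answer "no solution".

x1=1, x2=0, x3=0, x4=1, x5=1, x6=1, x7=0

Check with x1=1, x2=0, x3=0, x4=1, x5=1, x6=1, x7=0:
g1 = XOR(x4, x2) = XOR(1, 0) = 1
g2 = OR(x2, g1) = OR(0, 1) = 1
g3 = NAND(x1, g2) = NAND(1, 1) = 0
g4 = NOT(g3) = NOT 0 = 1
g5 = NOT(g4) = NOT 1 = 0
g6 = OR(x7, g5) = OR(0, 0) = 0
g7 = NOT(g6) = NOT 0 = 1
g8 = OR(g3, g7) = OR(0, 1) = 1
g9 = OR(g8, x6) = OR(1, 1) = 1
g10 = NAND(g9, x5) = NAND(1, 1) = 0
g11 = XOR(g10, x3) = XOR(0, 0) = 0
g12 = XOR(g3, g11) = XOR(0, 0) = 0
So g11 = 0 and g12 = 0.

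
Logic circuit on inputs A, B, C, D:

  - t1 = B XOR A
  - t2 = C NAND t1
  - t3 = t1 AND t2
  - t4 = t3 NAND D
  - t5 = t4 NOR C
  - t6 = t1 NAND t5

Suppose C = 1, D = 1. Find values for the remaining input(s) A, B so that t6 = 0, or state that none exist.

no solution exists

With C = 1, D = 1 fixed, none of the 4 settings of A, B give t6 = 0.
For example, with A=1, B=1:
t1 = B XOR A = 1 XOR 1 = 0
t2 = C NAND t1 = 1 NAND 0 = 1
t3 = t1 AND t2 = 0 AND 1 = 0
t4 = t3 NAND D = 0 NAND 1 = 1
t5 = t4 NOR C = 1 NOR 1 = 0
t6 = t1 NAND t5 = 0 NAND 0 = 1
giving t6 = 1 ≠ 0.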